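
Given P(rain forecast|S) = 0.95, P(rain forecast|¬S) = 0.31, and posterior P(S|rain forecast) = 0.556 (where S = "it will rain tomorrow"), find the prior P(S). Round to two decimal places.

Bayes' rule in odds form gives O(S|E) = O(S)·[P(E|S)/P(E|¬S)], hence O(S) = O(S|E)/LR.
Posterior odds = 0.556/(1−0.556) = 1.2523. LR = 0.95/0.31 = 3.0645.
Prior odds = 1.2523/3.0645 = 0.4086, so P(S) = 0.4086/(1+0.4086) ≈ 0.29.

P(S) = 0.29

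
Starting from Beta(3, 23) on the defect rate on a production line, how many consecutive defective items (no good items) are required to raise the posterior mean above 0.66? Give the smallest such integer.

k = 42

After k defective items and 0 good items the posterior is Beta(3+k, 23), with mean (3+k)/(3+23+k).
Set (3+k)/(26+k) > 0.66 and solve: k > (0.66·26 − 3)/(1 − 0.66) = 41.647.
The smallest integer exceeding 41.647 is 42.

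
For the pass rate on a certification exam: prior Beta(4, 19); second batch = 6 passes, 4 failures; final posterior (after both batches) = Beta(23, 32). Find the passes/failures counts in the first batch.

13 passes and 9 failures

Because Beta–binomial updating is additive in the counts, the combined data contributed (α_post−α_prior, β_post−β_prior) successes and failures.
Total across both batches: 23−4=19 passes, 32−19=13 failures.
Subtract the second batch: 19−6=13 passes and 13−4=9 failures.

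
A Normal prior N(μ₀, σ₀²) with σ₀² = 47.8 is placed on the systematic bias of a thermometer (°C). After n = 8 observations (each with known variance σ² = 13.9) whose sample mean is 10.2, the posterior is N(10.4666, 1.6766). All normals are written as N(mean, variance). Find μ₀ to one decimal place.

μ₀ = 17.8

The posterior mean is a precision-weighted average: μ_n = (τ₀μ₀ + τ_data·x̄)/(τ₀+τ_data), with τ₀=1/σ₀² and τ_data=n/σ².
Here τ₀ = 1/47.8 = 0.020921 and τ_data = 8/13.9 = 0.575540, so τ_n = 0.596461.
Rearranging for μ₀: μ₀ = (μ_n·τ_n − τ_data·x̄)/τ₀ = (10.4666·0.596461 − 0.575540·10.2) / 0.020921 = 0.372411/0.020921 ≈ 17.8.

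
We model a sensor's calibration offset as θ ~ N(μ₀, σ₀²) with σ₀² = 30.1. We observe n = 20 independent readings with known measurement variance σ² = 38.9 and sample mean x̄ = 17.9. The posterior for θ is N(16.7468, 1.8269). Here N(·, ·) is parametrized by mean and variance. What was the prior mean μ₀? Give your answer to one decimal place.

The posterior mean is a precision-weighted average: μ_n = (τ₀μ₀ + τ_data·x̄)/(τ₀+τ_data), with τ₀=1/σ₀² and τ_data=n/σ².
Here τ₀ = 1/30.1 = 0.033223 and τ_data = 20/38.9 = 0.514139, so τ_n = 0.547362.
Rearranging for μ₀: μ₀ = (μ_n·τ_n − τ_data·x̄)/τ₀ = (16.7468·0.547362 − 0.514139·17.9) / 0.033223 = -0.036526/0.033223 ≈ -1.1.

μ₀ = -1.1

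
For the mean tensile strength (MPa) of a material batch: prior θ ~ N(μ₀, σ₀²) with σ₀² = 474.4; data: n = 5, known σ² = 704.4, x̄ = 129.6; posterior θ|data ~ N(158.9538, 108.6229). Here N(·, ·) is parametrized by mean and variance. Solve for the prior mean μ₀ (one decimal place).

With known observation variance, the Normal–Normal posterior has precision τ_n = τ₀ + n/σ² and mean μ_n = (τ₀μ₀ + (n/σ²)x̄)/τ_n.
Here τ₀ = 1/474.4 = 0.002108 and τ_data = 5/704.4 = 0.007098, so τ_n = 0.009206.
Rearranging for μ₀: μ₀ = (μ_n·τ_n − τ_data·x̄)/τ₀ = (158.9538·0.009206 − 0.007098·129.6) / 0.002108 = 0.543428/0.002108 ≈ 257.8.

μ₀ = 257.8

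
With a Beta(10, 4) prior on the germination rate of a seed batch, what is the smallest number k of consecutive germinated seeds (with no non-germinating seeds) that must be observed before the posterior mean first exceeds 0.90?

k = 27

After k germinated seeds and 0 non-germinating seeds the posterior is Beta(10+k, 4), with mean (10+k)/(10+4+k).
Set (10+k)/(14+k) > 0.90 and solve: k > (0.90·14 − 10)/(1 − 0.90) = 26.000.
The smallest integer exceeding 26.000 is 27.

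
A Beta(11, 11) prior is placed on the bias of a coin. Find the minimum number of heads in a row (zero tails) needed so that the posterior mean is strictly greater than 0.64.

After k heads and 0 tails the posterior is Beta(11+k, 11), with mean (11+k)/(11+11+k).
Set (11+k)/(22+k) > 0.64 and solve: k > (0.64·22 − 11)/(1 − 0.64) = 8.556.
The smallest integer exceeding 8.556 is 9, and checking k=9: (20)/(31) = 0.6452 > 0.64.

k = 9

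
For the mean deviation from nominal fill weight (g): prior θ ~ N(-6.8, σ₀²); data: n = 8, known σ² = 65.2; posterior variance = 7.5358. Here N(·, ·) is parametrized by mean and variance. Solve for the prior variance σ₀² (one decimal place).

σ₀² = 100.0

Posterior precision equals prior precision plus data precision: 1/σ_n² = 1/σ₀² + n/σ².
So 1/σ₀² = 1/7.5358 − 8/65.2 = 0.132700 − 0.122699 = 0.010001.
Hence σ₀² = 1/0.010001 ≈ 100.0.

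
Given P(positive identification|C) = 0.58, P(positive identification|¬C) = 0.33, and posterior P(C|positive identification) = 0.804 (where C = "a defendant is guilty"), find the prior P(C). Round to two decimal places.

Bayes' rule in odds form gives O(C|E) = O(C)·[P(E|C)/P(E|¬C)], hence O(C) = O(C|E)/LR.
Posterior odds = 0.804/(1−0.804) = 4.1020. LR = 0.58/0.33 = 1.7576.
Prior odds = 4.1020/1.7576 = 2.3339, so P(C) = 2.3339/(1+2.3339) ≈ 0.70.

P(C) = 0.70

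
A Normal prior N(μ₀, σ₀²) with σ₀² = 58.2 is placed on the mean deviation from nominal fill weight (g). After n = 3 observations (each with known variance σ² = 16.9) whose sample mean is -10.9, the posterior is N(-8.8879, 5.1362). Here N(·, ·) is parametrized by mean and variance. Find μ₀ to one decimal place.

μ₀ = 11.9

With known observation variance, the Normal–Normal posterior has precision τ_n = τ₀ + n/σ² and mean μ_n = (τ₀μ₀ + (n/σ²)x̄)/τ_n.
Here τ₀ = 1/58.2 = 0.017182 and τ_data = 3/16.9 = 0.177515, so τ_n = 0.194697.
Rearranging for μ₀: μ₀ = (μ_n·τ_n − τ_data·x̄)/τ₀ = (-8.8879·0.194697 − 0.177515·-10.9) / 0.017182 = 0.204466/0.017182 ≈ 11.9.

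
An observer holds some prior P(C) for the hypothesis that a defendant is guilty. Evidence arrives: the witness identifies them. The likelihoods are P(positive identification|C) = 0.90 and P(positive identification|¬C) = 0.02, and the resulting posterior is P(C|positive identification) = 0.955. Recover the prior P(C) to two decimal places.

P(C) = 0.32

Bayes' rule in odds form gives O(C|E) = O(C)·[P(E|C)/P(E|¬C)], hence O(C) = O(C|E)/LR.
Posterior odds = 0.955/(1−0.955) = 21.2222. LR = 0.90/0.02 = 45.0000.
Prior odds = 21.2222/45.0000 = 0.4716, so P(C) = 0.4716/(1+0.4716) ≈ 0.32.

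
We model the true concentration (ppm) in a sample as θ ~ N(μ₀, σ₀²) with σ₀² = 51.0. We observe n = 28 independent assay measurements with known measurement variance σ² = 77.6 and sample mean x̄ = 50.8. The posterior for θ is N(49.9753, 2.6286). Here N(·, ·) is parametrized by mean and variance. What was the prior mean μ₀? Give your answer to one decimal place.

μ₀ = 34.8

With known observation variance, the Normal–Normal posterior has precision τ_n = τ₀ + n/σ² and mean μ_n = (τ₀μ₀ + (n/σ²)x̄)/τ_n.
Here τ₀ = 1/51.0 = 0.019608 and τ_data = 28/77.6 = 0.360825, so τ_n = 0.380433.
Rearranging for μ₀: μ₀ = (μ_n·τ_n − τ_data·x̄)/τ₀ = (49.9753·0.380433 − 0.360825·50.8) / 0.019608 = 0.682343/0.019608 ≈ 34.8.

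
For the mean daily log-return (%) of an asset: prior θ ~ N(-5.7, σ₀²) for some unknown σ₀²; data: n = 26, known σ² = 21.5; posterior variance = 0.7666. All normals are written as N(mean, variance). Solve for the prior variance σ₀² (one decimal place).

σ₀² = 10.5

Posterior precision equals prior precision plus data precision: 1/σ_n² = 1/σ₀² + n/σ².
So 1/σ₀² = 1/0.7666 − 26/21.5 = 1.304461 − 1.209302 = 0.095159.
Hence σ₀² = 1/0.095159 ≈ 10.5.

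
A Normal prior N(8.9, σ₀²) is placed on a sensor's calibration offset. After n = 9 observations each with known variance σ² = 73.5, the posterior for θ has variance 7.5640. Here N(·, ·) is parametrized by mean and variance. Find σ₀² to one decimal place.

Posterior precision equals prior precision plus data precision: 1/σ_n² = 1/σ₀² + n/σ².
So 1/σ₀² = 1/7.5640 − 9/73.5 = 0.132205 − 0.122449 = 0.009756.
Hence σ₀² = 1/0.009756 ≈ 102.5.

σ₀² = 102.5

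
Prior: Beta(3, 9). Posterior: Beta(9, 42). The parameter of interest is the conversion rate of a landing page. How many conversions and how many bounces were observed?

A Beta(α, β) prior with s successes and f failures in binomial data gives a Beta(α+s, β+f) posterior.
So s = 9 − 3 = 6 and f = 42 − 9 = 33.

6 conversions and 33 bounces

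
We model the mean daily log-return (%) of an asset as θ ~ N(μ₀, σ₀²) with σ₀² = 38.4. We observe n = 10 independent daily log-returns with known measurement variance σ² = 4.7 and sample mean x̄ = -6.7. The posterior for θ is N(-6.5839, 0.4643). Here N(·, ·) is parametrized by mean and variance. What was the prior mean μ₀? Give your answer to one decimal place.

With known observation variance, the Normal–Normal posterior has precision τ_n = τ₀ + n/σ² and mean μ_n = (τ₀μ₀ + (n/σ²)x̄)/τ_n.
Here τ₀ = 1/38.4 = 0.026042 and τ_data = 10/4.7 = 2.127660, so τ_n = 2.153702.
Rearranging for μ₀: μ₀ = (μ_n·τ_n − τ_data·x̄)/τ₀ = (-6.5839·2.153702 − 2.127660·-6.7) / 0.026042 = 0.075563/0.026042 ≈ 2.9.

μ₀ = 2.9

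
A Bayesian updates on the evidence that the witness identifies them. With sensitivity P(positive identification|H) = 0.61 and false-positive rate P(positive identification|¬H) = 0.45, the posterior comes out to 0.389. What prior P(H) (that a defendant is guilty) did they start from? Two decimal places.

P(H) = 0.32

In odds form, posterior odds = prior odds × likelihood ratio, so prior odds = posterior odds ÷ LR.
Posterior odds = 0.389/(1−0.389) = 0.6367. LR = 0.61/0.45 = 1.3556.
Prior odds = 0.6367/1.3556 = 0.4697, so P(H) = 0.4697/(1+0.4697) ≈ 0.32.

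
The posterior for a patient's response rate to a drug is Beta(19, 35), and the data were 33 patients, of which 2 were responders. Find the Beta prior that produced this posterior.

Under Beta–binomial conjugacy the posterior parameters are (α+s, β+f).
Subtract the data counts: 19−2=17, 35−31=4.

Beta(17, 4)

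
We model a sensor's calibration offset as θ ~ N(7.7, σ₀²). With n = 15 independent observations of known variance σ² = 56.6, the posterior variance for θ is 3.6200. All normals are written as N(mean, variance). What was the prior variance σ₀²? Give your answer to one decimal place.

σ₀² = 89.1

Posterior precision equals prior precision plus data precision: 1/σ_n² = 1/σ₀² + n/σ².
So 1/σ₀² = 1/3.6200 − 15/56.6 = 0.276243 − 0.265018 = 0.011225.
Hence σ₀² = 1/0.011225 ≈ 89.1.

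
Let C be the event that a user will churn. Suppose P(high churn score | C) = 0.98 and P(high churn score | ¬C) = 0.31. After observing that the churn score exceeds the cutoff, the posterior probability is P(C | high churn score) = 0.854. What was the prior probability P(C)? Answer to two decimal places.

Bayes' rule in odds form gives O(C|E) = O(C)·[P(E|C)/P(E|¬C)], hence O(C) = O(C|E)/LR.
Posterior odds = 0.854/(1−0.854) = 5.8493. LR = 0.98/0.31 = 3.1613.
Prior odds = 5.8493/3.1613 = 1.8503, so P(C) = 1.8503/(1+1.8503) ≈ 0.65.

P(C) = 0.65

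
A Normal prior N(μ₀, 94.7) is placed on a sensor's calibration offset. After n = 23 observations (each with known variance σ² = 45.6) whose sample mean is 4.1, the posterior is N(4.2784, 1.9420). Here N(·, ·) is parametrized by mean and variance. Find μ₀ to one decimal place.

μ₀ = 12.8

With known observation variance, the Normal–Normal posterior has precision τ_n = τ₀ + n/σ² and mean μ_n = (τ₀μ₀ + (n/σ²)x̄)/τ_n.
Here τ₀ = 1/94.7 = 0.010560 and τ_data = 23/45.6 = 0.504386, so τ_n = 0.514946.
Rearranging for μ₀: μ₀ = (μ_n·τ_n − τ_data·x̄)/τ₀ = (4.2784·0.514946 − 0.504386·4.1) / 0.010560 = 0.135162/0.010560 ≈ 12.8.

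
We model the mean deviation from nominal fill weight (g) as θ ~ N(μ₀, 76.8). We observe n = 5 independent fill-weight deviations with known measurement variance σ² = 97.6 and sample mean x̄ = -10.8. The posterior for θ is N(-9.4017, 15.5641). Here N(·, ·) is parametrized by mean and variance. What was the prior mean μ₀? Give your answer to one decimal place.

μ₀ = -3.9

The posterior mean is a precision-weighted average: μ_n = (τ₀μ₀ + τ_data·x̄)/(τ₀+τ_data), with τ₀=1/σ₀² and τ_data=n/σ².
Here τ₀ = 1/76.8 = 0.013021 and τ_data = 5/97.6 = 0.051230, so τ_n = 0.064251.
Rearranging for μ₀: μ₀ = (μ_n·τ_n − τ_data·x̄)/τ₀ = (-9.4017·0.064251 − 0.051230·-10.8) / 0.013021 = -0.050785/0.013021 ≈ -3.9.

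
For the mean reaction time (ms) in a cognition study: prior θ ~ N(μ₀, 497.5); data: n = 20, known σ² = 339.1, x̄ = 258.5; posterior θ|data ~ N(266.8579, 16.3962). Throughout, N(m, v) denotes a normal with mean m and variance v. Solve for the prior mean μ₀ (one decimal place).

μ₀ = 512.1

With known observation variance, the Normal–Normal posterior has precision τ_n = τ₀ + n/σ² and mean μ_n = (τ₀μ₀ + (n/σ²)x̄)/τ_n.
Here τ₀ = 1/497.5 = 0.002010 and τ_data = 20/339.1 = 0.058980, so τ_n = 0.060990.
Rearranging for μ₀: μ₀ = (μ_n·τ_n − τ_data·x̄)/τ₀ = (266.8579·0.060990 − 0.058980·258.5) / 0.002010 = 1.029333/0.002010 ≈ 512.1.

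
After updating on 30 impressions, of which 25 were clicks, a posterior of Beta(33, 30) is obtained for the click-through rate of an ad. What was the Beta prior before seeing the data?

Beta is conjugate to the binomial likelihood: posterior = Beta(a+s, b+f).
Subtract the data counts: 33−25=8, 30−5=25.

Beta(8, 25)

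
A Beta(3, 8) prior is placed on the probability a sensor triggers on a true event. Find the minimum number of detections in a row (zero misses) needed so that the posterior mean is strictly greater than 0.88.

After k detections and 0 misses the posterior is Beta(3+k, 8), with mean (3+k)/(3+8+k).
Set (3+k)/(11+k) > 0.88 and solve: k > (0.88·11 − 3)/(1 − 0.88) = 55.667.
The smallest integer exceeding 55.667 is 56.

k = 56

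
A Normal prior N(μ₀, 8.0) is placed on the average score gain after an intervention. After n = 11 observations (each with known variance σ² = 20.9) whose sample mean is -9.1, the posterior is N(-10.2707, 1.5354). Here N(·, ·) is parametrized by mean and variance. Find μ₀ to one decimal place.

The posterior mean is a precision-weighted average: μ_n = (τ₀μ₀ + τ_data·x̄)/(τ₀+τ_data), with τ₀=1/σ₀² and τ_data=n/σ².
Here τ₀ = 1/8.0 = 0.125000 and τ_data = 11/20.9 = 0.526316, so τ_n = 0.651316.
Rearranging for μ₀: μ₀ = (μ_n·τ_n − τ_data·x̄)/τ₀ = (-10.2707·0.651316 − 0.526316·-9.1) / 0.125000 = -1.899996/0.125000 ≈ -15.2.

μ₀ = -15.2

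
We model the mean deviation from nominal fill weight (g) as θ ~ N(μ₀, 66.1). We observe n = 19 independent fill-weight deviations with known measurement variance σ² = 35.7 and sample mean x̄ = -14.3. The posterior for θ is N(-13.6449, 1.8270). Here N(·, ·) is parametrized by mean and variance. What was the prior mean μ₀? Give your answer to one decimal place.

With known observation variance, the Normal–Normal posterior has precision τ_n = τ₀ + n/σ² and mean μ_n = (τ₀μ₀ + (n/σ²)x̄)/τ_n.
Here τ₀ = 1/66.1 = 0.015129 and τ_data = 19/35.7 = 0.532213, so τ_n = 0.547342.
Rearranging for μ₀: μ₀ = (μ_n·τ_n − τ_data·x̄)/τ₀ = (-13.6449·0.547342 − 0.532213·-14.3) / 0.015129 = 0.142219/0.015129 ≈ 9.4.

μ₀ = 9.4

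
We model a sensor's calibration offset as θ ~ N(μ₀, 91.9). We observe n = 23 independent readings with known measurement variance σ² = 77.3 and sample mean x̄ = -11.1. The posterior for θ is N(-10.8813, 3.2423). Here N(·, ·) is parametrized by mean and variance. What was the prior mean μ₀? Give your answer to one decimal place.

The posterior mean is a precision-weighted average: μ_n = (τ₀μ₀ + τ_data·x̄)/(τ₀+τ_data), with τ₀=1/σ₀² and τ_data=n/σ².
Here τ₀ = 1/91.9 = 0.010881 and τ_data = 23/77.3 = 0.297542, so τ_n = 0.308423.
Rearranging for μ₀: μ₀ = (μ_n·τ_n − τ_data·x̄)/τ₀ = (-10.8813·0.308423 − 0.297542·-11.1) / 0.010881 = -0.053327/0.010881 ≈ -4.9.

μ₀ = -4.9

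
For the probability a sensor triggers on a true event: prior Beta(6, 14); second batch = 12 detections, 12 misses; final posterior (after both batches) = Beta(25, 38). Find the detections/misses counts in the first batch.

7 detections and 12 misses

Sequential conjugate updates are equivalent to a single update on the pooled data, so total successes = posterior α − prior α and total failures = posterior β − prior β.
Total across both batches: 25−6=19 detections, 38−14=24 misses.
Subtract the second batch: 19−12=7 detections and 24−12=12 misses.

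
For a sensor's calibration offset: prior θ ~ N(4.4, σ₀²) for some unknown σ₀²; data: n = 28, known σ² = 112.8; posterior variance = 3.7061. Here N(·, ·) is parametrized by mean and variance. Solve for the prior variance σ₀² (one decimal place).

σ₀² = 46.3

For the Normal–Normal model with known σ², precisions add: τ_n = τ₀ + n/σ².
So 1/σ₀² = 1/3.7061 − 28/112.8 = 0.269825 − 0.248227 = 0.021598.
Hence σ₀² = 1/0.021598 ≈ 46.3.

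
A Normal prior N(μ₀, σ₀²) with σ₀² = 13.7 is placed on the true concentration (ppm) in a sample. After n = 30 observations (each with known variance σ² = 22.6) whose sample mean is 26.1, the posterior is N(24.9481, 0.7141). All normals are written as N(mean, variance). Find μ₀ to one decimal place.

With known observation variance, the Normal–Normal posterior has precision τ_n = τ₀ + n/σ² and mean μ_n = (τ₀μ₀ + (n/σ²)x̄)/τ_n.
Here τ₀ = 1/13.7 = 0.072993 and τ_data = 30/22.6 = 1.327434, so τ_n = 1.400427.
Rearranging for μ₀: μ₀ = (μ_n·τ_n − τ_data·x̄)/τ₀ = (24.9481·1.400427 − 1.327434·26.1) / 0.072993 = 0.291965/0.072993 ≈ 4.0.

μ₀ = 4.0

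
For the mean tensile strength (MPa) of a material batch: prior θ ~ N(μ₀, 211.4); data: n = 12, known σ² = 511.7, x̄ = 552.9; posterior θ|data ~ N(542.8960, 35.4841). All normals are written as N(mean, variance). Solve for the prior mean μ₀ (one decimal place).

μ₀ = 493.3

With known observation variance, the Normal–Normal posterior has precision τ_n = τ₀ + n/σ² and mean μ_n = (τ₀μ₀ + (n/σ²)x̄)/τ_n.
Here τ₀ = 1/211.4 = 0.004730 and τ_data = 12/511.7 = 0.023451, so τ_n = 0.028181.
Rearranging for μ₀: μ₀ = (μ_n·τ_n − τ_data·x̄)/τ₀ = (542.8960·0.028181 − 0.023451·552.9) / 0.004730 = 2.333294/0.004730 ≈ 493.3.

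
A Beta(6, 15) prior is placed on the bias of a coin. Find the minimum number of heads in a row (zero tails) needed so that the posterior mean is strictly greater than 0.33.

k = 2

After k heads and 0 tails the posterior is Beta(6+k, 15), with mean (6+k)/(6+15+k).
Set (6+k)/(21+k) > 0.33 and solve: k > (0.33·21 − 6)/(1 − 0.33) = 1.388.
The smallest integer exceeding 1.388 is 2, and checking k=2: (8)/(23) = 0.3478 > 0.33.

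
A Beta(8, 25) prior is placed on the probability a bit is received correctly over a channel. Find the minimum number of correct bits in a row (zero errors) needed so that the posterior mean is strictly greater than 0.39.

k = 8

After k correct bits and 0 errors the posterior is Beta(8+k, 25), with mean (8+k)/(8+25+k).
Set (8+k)/(33+k) > 0.39 and solve: k > (0.39·33 − 8)/(1 − 0.39) = 7.984.
The smallest integer exceeding 7.984 is 8, and checking k=8: (16)/(41) = 0.3902 > 0.39.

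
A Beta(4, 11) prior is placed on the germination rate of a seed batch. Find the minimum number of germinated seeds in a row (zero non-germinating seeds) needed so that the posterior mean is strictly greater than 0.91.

k = 108

After k germinated seeds and 0 non-germinating seeds the posterior is Beta(4+k, 11), with mean (4+k)/(4+11+k).
Set (4+k)/(15+k) > 0.91 and solve: k > (0.91·15 − 4)/(1 − 0.91) = 107.222.
The smallest integer exceeding 107.222 is 108.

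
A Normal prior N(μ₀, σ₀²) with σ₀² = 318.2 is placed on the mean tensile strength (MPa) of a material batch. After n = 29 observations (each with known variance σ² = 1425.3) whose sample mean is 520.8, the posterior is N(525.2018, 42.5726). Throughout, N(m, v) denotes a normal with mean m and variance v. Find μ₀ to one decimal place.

The posterior mean is a precision-weighted average: μ_n = (τ₀μ₀ + τ_data·x̄)/(τ₀+τ_data), with τ₀=1/σ₀² and τ_data=n/σ².
Here τ₀ = 1/318.2 = 0.003143 and τ_data = 29/1425.3 = 0.020347, so τ_n = 0.023490.
Rearranging for μ₀: μ₀ = (μ_n·τ_n − τ_data·x̄)/τ₀ = (525.2018·0.023490 − 0.020347·520.8) / 0.003143 = 1.740273/0.003143 ≈ 553.7.

μ₀ = 553.7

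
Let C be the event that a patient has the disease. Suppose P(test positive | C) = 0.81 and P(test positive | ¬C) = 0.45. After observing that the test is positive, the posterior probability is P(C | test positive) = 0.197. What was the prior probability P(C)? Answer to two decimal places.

P(C) = 0.12

Bayes' rule in odds form gives O(C|E) = O(C)·[P(E|C)/P(E|¬C)], hence O(C) = O(C|E)/LR.
Posterior odds = 0.197/(1−0.197) = 0.2453. LR = 0.81/0.45 = 1.8000.
Prior odds = 0.2453/1.8000 = 0.1363, so P(C) = 0.1363/(1+0.1363) ≈ 0.12.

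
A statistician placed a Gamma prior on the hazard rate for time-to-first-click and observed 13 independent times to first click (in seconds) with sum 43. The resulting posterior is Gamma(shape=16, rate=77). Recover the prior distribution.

Gamma(shape=3, rate=34)

Gamma–exponential conjugacy: posterior shape = α + n, posterior rate = β + Σtᵢ.
So α = 16 − 13 = 3 and β = 77 − 43 = 34.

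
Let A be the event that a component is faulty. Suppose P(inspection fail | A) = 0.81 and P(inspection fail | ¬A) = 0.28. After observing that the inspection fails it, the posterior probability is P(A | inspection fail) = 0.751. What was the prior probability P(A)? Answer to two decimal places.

Bayes' rule in odds form gives O(A|E) = O(A)·[P(E|A)/P(E|¬A)], hence O(A) = O(A|E)/LR.
Posterior odds = 0.751/(1−0.751) = 3.0161. LR = 0.81/0.28 = 2.8929.
Prior odds = 3.0161/2.8929 = 1.0426, so P(A) = 1.0426/(1+1.0426) ≈ 0.51.

P(A) = 0.51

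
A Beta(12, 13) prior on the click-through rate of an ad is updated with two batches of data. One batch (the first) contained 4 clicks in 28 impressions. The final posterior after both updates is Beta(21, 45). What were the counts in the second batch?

Sequential conjugate updates are equivalent to a single update on the pooled data, so total successes = posterior α − prior α and total failures = posterior β − prior β.
Total across both batches: 21−12=9 clicks, 45−13=32 non-clicks.
Subtract the first batch: 9−4=5 clicks and 32−24=8 non-clicks.

5 clicks and 8 non-clicks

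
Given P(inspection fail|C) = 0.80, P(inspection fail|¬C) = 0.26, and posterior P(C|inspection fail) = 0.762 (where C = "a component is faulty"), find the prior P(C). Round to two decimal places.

P(C) = 0.51

Bayes' rule in odds form gives O(C|E) = O(C)·[P(E|C)/P(E|¬C)], hence O(C) = O(C|E)/LR.
Posterior odds = 0.762/(1−0.762) = 3.2017. LR = 0.80/0.26 = 3.0769.
Prior odds = 3.2017/3.0769 = 1.0406, so P(C) = 1.0406/(1+1.0406) ≈ 0.51.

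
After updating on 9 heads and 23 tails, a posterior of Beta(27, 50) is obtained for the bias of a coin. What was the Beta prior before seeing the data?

Beta is conjugate to the binomial likelihood: posterior = Beta(α+s, β+f).
Subtract the data counts: 27−9=18, 50−23=27.

Beta(18, 27)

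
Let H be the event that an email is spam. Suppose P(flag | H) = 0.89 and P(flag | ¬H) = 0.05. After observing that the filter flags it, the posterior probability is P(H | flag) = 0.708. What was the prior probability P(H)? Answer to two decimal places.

P(H) = 0.12

In odds form, posterior odds = prior odds × likelihood ratio, so prior odds = posterior odds ÷ LR.
Posterior odds = 0.708/(1−0.708) = 2.4247. LR = 0.89/0.05 = 17.8000.
Prior odds = 2.4247/17.8000 = 0.1362, so P(H) = 0.1362/(1+0.1362) ≈ 0.12.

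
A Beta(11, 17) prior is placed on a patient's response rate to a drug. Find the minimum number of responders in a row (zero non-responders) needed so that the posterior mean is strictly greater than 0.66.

After k responders and 0 non-responders the posterior is Beta(11+k, 17), with mean (11+k)/(11+17+k).
Set (11+k)/(28+k) > 0.66 and solve: k > (0.66·28 − 11)/(1 − 0.66) = 22.000.
The smallest integer exceeding 22.000 is 23, and checking k=23: (34)/(51) = 0.6667 > 0.66.

k = 23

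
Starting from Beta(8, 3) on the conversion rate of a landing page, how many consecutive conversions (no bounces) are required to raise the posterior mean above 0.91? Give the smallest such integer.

k = 23

After k conversions and 0 bounces the posterior is Beta(8+k, 3), with mean (8+k)/(8+3+k).
Set (8+k)/(11+k) > 0.91 and solve: k > (0.91·11 − 8)/(1 − 0.91) = 22.333.
The smallest integer exceeding 22.333 is 23, and checking k=23: (31)/(34) = 0.9118 > 0.91.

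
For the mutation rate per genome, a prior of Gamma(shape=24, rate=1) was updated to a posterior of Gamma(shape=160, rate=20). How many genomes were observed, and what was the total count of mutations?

n = 19 genomes with total 136 mutations

A Gamma(α, β) prior (rate parametrization) on a Poisson rate with n observations summing to S gives posterior Gamma(α+S, β+n).
Matching: Σxᵢ = 160 − 24 = 136 and n = 20 − 1 = 19.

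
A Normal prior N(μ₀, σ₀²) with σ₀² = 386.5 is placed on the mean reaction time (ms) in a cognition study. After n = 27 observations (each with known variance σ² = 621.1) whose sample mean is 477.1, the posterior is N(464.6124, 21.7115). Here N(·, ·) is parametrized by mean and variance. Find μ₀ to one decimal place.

μ₀ = 254.8

With known observation variance, the Normal–Normal posterior has precision τ_n = τ₀ + n/σ² and mean μ_n = (τ₀μ₀ + (n/σ²)x̄)/τ_n.
Here τ₀ = 1/386.5 = 0.002587 and τ_data = 27/621.1 = 0.043471, so τ_n = 0.046058.
Rearranging for μ₀: μ₀ = (μ_n·τ_n − τ_data·x̄)/τ₀ = (464.6124·0.046058 − 0.043471·477.1) / 0.002587 = 0.659104/0.002587 ≈ 254.8.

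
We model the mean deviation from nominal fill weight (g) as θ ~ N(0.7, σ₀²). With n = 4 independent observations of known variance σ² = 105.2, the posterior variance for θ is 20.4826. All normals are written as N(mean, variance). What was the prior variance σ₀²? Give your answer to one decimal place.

σ₀² = 92.6

For the Normal–Normal model with known σ², precisions add: τ_n = τ₀ + n/σ².
So 1/σ₀² = 1/20.4826 − 4/105.2 = 0.048822 − 0.038023 = 0.010799.
Hence σ₀² = 1/0.010799 ≈ 92.6.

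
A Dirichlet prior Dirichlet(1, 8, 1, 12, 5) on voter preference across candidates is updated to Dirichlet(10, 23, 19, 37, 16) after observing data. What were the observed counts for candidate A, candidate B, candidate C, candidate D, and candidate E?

counts (9, 15, 18, 25, 11)

For a Dirichlet(α) prior with multinomial counts c, the posterior is Dirichlet(α + c) componentwise.
Counts are posterior − prior componentwise: 10−1=9, 23−8=15, 19−1=18, 37−12=25, 16−5=11.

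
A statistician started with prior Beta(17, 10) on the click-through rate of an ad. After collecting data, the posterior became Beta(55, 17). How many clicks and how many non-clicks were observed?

A Beta(a, b) prior with s successes and f failures in binomial data gives a Beta(a+s, b+f) posterior.
Match parameters: s=55−17=38, f=17−10=7.

38 clicks and 7 non-clicks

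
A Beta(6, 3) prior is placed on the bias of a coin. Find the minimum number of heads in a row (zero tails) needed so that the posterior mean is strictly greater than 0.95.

k = 52

After k heads and 0 tails the posterior is Beta(6+k, 3), with mean (6+k)/(6+3+k).
Set (6+k)/(9+k) > 0.95 and solve: k > (0.95·9 − 6)/(1 − 0.95) = 51.000.
The smallest integer exceeding 51.000 is 52, and checking k=52: (58)/(61) = 0.9508 > 0.95.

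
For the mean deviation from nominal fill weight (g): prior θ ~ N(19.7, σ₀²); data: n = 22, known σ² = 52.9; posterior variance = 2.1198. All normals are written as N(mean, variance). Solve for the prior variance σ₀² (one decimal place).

σ₀² = 17.9

For the Normal–Normal model with known σ², precisions add: τ_n = τ₀ + n/σ².
So 1/σ₀² = 1/2.1198 − 22/52.9 = 0.471743 − 0.415879 = 0.055864.
Hence σ₀² = 1/0.055864 ≈ 17.9.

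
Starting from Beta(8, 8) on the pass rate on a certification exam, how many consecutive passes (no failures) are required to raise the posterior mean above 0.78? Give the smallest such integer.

After k passes and 0 failures the posterior is Beta(8+k, 8), with mean (8+k)/(8+8+k).
Set (8+k)/(16+k) > 0.78 and solve: k > (0.78·16 − 8)/(1 − 0.78) = 20.364.
The smallest integer exceeding 20.364 is 21.

k = 21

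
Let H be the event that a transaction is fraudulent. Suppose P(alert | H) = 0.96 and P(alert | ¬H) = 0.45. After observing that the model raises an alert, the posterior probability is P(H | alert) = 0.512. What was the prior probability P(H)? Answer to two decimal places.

P(H) = 0.33

Bayes' rule in odds form gives O(H|E) = O(H)·[P(E|H)/P(E|¬H)], hence O(H) = O(H|E)/LR.
Posterior odds = 0.512/(1−0.512) = 1.0492. LR = 0.96/0.45 = 2.1333.
Prior odds = 1.0492/2.1333 = 0.4918, so P(H) = 0.4918/(1+0.4918) ≈ 0.33.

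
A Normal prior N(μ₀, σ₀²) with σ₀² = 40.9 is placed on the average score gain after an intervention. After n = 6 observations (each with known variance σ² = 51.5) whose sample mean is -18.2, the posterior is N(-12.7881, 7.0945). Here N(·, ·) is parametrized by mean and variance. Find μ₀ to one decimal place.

μ₀ = 13.0

The posterior mean is a precision-weighted average: μ_n = (τ₀μ₀ + τ_data·x̄)/(τ₀+τ_data), with τ₀=1/σ₀² and τ_data=n/σ².
Here τ₀ = 1/40.9 = 0.024450 and τ_data = 6/51.5 = 0.116505, so τ_n = 0.140955.
Rearranging for μ₀: μ₀ = (μ_n·τ_n − τ_data·x̄)/τ₀ = (-12.7881·0.140955 − 0.116505·-18.2) / 0.024450 = 0.317844/0.024450 ≈ 13.0.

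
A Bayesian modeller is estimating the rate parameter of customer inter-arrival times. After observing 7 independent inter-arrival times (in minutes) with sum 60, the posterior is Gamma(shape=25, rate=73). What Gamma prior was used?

For an exponential likelihood with a Gamma(α, β) prior on the rate, n observations with total T give posterior Gamma(α+n, β+T).
So α = 25 − 7 = 18 and β = 73 − 60 = 13.

Gamma(shape=18, rate=13)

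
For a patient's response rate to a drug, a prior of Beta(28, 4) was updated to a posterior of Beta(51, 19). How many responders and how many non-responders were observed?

23 responders and 15 non-responders

Under Beta–binomial conjugacy the posterior parameters are (a+s, b+f).
So s = 51 − 28 = 23 and f = 19 − 4 = 15.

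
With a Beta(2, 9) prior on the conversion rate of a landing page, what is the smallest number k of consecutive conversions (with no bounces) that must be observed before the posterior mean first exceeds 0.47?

After k conversions and 0 bounces the posterior is Beta(2+k, 9), with mean (2+k)/(2+9+k).
Set (2+k)/(11+k) > 0.47 and solve: k > (0.47·11 − 2)/(1 − 0.47) = 5.981.
The smallest integer exceeding 5.981 is 6, and checking k=6: (8)/(17) = 0.4706 > 0.47.

k = 6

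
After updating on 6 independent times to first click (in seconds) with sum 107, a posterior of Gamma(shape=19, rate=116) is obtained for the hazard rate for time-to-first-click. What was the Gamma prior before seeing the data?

Gamma–exponential conjugacy: posterior shape = α + n, posterior rate = β + Σtᵢ.
So α = 19 − 6 = 13 and β = 116 − 107 = 9.

Gamma(shape=13, rate=9)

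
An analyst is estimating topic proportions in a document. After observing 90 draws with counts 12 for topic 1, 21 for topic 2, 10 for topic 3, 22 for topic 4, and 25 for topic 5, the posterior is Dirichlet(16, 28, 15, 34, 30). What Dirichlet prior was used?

Dirichlet(4, 7, 5, 12, 5)

For a Dirichlet(α) prior with multinomial counts c, the posterior is Dirichlet(α + c) componentwise.
Subtract each count from the matching posterior parameter: 16−12=4, 28−21=7, 15−10=5, 34−22=12, 30−25=5.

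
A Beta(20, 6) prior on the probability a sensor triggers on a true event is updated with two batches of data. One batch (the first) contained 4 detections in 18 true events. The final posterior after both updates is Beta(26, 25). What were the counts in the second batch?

2 detections and 5 misses

Sequential conjugate updates are equivalent to a single update on the pooled data, so total successes = posterior α − prior α and total failures = posterior β − prior β.
Total across both batches: 26−20=6 detections, 25−6=19 misses.
Subtract the first batch: 6−4=2 detections and 19−14=5 misses.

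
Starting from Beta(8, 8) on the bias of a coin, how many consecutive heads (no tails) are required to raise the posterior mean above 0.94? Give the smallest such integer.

k = 118

After k heads and 0 tails the posterior is Beta(8+k, 8), with mean (8+k)/(8+8+k).
Set (8+k)/(16+k) > 0.94 and solve: k > (0.94·16 − 8)/(1 − 0.94) = 117.333.
The smallest integer exceeding 117.333 is 118.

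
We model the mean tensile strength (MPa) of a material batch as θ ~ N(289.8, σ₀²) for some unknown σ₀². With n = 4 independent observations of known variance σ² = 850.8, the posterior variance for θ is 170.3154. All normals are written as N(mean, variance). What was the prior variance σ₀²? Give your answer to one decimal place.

Posterior precision equals prior precision plus data precision: 1/σ_n² = 1/σ₀² + n/σ².
So 1/σ₀² = 1/170.3154 − 4/850.8 = 0.005871 − 0.004701 = 0.001170.
Hence σ₀² = 1/0.001170 ≈ 854.7.

σ₀² = 854.7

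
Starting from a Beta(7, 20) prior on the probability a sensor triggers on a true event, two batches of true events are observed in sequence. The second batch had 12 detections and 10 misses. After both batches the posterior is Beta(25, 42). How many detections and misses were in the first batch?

Because Beta–binomial updating is additive in the counts, the combined data contributed (α_post−α_prior, β_post−β_prior) successes and failures.
Total across both batches: 25−7=18 detections, 42−20=22 misses.
Subtract the second batch: 18−12=6 detections and 22−10=12 misses.

6 detections and 12 misses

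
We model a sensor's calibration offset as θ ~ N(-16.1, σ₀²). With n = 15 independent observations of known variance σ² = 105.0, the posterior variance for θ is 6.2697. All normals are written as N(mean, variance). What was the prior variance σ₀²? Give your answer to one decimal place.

For the Normal–Normal model with known σ², precisions add: τ_n = τ₀ + n/σ².
So 1/σ₀² = 1/6.2697 − 15/105.0 = 0.159497 − 0.142857 = 0.016640.
Hence σ₀² = 1/0.016640 ≈ 60.1.

σ₀² = 60.1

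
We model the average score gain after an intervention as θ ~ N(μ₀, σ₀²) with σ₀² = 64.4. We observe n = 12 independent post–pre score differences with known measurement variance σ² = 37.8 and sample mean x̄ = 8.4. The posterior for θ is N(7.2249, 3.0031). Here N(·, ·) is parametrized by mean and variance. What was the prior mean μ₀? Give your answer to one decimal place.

With known observation variance, the Normal–Normal posterior has precision τ_n = τ₀ + n/σ² and mean μ_n = (τ₀μ₀ + (n/σ²)x̄)/τ_n.
Here τ₀ = 1/64.4 = 0.015528 and τ_data = 12/37.8 = 0.317460, so τ_n = 0.332988.
Rearranging for μ₀: μ₀ = (μ_n·τ_n − τ_data·x̄)/τ₀ = (7.2249·0.332988 − 0.317460·8.4) / 0.015528 = -0.260859/0.015528 ≈ -16.8.

μ₀ = -16.8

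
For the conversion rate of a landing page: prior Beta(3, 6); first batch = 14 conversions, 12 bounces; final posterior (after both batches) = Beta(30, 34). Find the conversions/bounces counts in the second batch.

Because Beta–binomial updating is additive in the counts, the combined data contributed (α_post−α_prior, β_post−β_prior) successes and failures.
Total across both batches: 30−3=27 conversions, 34−6=28 bounces.
Subtract the first batch: 27−14=13 conversions and 28−12=16 bounces.

13 conversions and 16 bounces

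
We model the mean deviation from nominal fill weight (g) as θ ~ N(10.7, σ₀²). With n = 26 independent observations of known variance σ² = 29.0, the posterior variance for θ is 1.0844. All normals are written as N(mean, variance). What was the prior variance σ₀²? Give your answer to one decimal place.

Posterior precision equals prior precision plus data precision: 1/σ_n² = 1/σ₀² + n/σ².
So 1/σ₀² = 1/1.0844 − 26/29.0 = 0.922169 − 0.896552 = 0.025617.
Hence σ₀² = 1/0.025617 ≈ 39.0.

σ₀² = 39.0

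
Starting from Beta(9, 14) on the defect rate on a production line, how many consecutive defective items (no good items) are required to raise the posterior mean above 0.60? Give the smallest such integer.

After k defective items and 0 good items the posterior is Beta(9+k, 14), with mean (9+k)/(9+14+k).
Set (9+k)/(23+k) > 0.60 and solve: k > (0.60·23 − 9)/(1 − 0.60) = 12.000.
The smallest integer exceeding 12.000 is 13, and checking k=13: (22)/(36) = 0.6111 > 0.60.

k = 13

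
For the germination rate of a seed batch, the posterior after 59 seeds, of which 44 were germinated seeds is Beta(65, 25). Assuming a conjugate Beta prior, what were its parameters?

Beta(21, 10)

Under Beta–binomial conjugacy the posterior parameters are (a+s, b+f).
Subtract the data counts: 65−44=21, 25−15=10.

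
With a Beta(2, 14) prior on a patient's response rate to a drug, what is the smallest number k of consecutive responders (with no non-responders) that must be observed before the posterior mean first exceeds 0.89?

After k responders and 0 non-responders the posterior is Beta(2+k, 14), with mean (2+k)/(2+14+k).
Set (2+k)/(16+k) > 0.89 and solve: k > (0.89·16 − 2)/(1 − 0.89) = 111.273.
The smallest integer exceeding 111.273 is 112.

k = 112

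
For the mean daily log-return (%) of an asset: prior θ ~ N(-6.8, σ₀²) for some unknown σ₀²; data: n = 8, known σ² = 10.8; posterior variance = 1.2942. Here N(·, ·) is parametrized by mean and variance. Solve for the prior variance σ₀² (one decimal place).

Posterior precision equals prior precision plus data precision: 1/σ_n² = 1/σ₀² + n/σ².
So 1/σ₀² = 1/1.2942 − 8/10.8 = 0.772678 − 0.740741 = 0.031937.
Hence σ₀² = 1/0.031937 ≈ 31.3.

σ₀² = 31.3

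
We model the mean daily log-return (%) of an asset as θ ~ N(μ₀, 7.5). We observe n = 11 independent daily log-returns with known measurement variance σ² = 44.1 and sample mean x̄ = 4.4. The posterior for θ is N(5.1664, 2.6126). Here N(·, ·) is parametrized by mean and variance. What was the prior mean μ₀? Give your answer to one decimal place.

μ₀ = 6.6

The posterior mean is a precision-weighted average: μ_n = (τ₀μ₀ + τ_data·x̄)/(τ₀+τ_data), with τ₀=1/σ₀² and τ_data=n/σ².
Here τ₀ = 1/7.5 = 0.133333 and τ_data = 11/44.1 = 0.249433, so τ_n = 0.382766.
Rearranging for μ₀: μ₀ = (μ_n·τ_n − τ_data·x̄)/τ₀ = (5.1664·0.382766 − 0.249433·4.4) / 0.133333 = 0.880017/0.133333 ≈ 6.6.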